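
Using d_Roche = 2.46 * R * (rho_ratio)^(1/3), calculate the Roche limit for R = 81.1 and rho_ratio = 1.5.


d_Roche = 2.46 * 81.1 * 1.5^(1/3) = 228.3774

228.3774


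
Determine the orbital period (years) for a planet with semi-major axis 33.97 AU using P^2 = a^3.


P = a^(3/2) = 33.97^1.5 = 197.99

197.99 years


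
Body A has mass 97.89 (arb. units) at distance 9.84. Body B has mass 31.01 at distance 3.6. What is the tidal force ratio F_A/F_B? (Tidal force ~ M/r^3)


Ratio = (M1/r1^3) / (M2/r2^3) = (97.89/9.84^3) / (31.01/3.6^3) = 0.1546

0.1546


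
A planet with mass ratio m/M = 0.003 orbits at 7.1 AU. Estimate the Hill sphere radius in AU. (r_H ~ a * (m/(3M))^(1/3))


r_H = a * (m/3M)^(1/3) = 7.1 * (0.003/3)^(1/3) = 0.71

0.71 AU


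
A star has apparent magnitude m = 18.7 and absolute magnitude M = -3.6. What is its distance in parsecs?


d = 10^((m - M + 5)/5) = 10^((18.7 - -3.6 + 5)/5) = 288403.1503

288403.1503 pc


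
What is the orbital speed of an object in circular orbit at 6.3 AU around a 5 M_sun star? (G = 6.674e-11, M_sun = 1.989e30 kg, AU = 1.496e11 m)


v = sqrt(GM/r) = sqrt(6.674e-11 * 9.945e+30 / 9.425e+11) = 26537.4643

26537.4643 m/s


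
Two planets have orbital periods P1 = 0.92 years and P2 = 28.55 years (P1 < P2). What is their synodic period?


1/P_syn = |1/P1 - 1/P2| = |1/0.92 - 1/28.55| => P_syn = 0.9506

0.9506 years


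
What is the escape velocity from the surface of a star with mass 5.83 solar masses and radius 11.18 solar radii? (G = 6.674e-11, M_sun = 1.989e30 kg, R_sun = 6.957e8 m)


M = 5.83 * 1.989e30 kg = 1.159587e+31 kg; R = 11.18 * 6.957e8 m = 7.777926e+09 m. v_esc = sqrt(2GM/R) = sqrt(2 * 6.674e-11 * 1.159587e+31 / 7.777926e+09) = 446095.5228

446095.5228 m/s


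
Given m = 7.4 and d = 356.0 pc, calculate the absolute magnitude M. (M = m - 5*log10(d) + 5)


M = m - 5*log10(d) + 5 = 7.4 - 5*log10(356.0) + 5 = -0.3572

-0.3572


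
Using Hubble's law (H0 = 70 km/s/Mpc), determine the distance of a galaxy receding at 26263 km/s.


d = v / H0 = 26263 / 70 = 375.1857

375.1857 Mpc


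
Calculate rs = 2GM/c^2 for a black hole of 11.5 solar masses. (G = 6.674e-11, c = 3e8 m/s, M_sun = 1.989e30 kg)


M = 11.5 * 1.989e30 kg = 2.28735e+31 kg. rs = 2GM/c^2 = 2 * 6.674e-11 * 2.28735e+31 / (3e8)^2 = 33923.942

33923.942 m


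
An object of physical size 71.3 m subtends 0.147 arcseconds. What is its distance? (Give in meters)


D = size / theta_rad, theta_rad = 0.147 * pi/(180*3600) = 7.127e-07, D = 1.000e+08

1.000e+08 m


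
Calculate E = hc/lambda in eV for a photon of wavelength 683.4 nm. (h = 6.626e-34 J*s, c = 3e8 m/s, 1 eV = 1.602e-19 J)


E = hc/lambda = 6.626e-34 * 3e8 / 6.834e-07 = 2.909e-19 J = 1.8157 eV

1.8157 eV


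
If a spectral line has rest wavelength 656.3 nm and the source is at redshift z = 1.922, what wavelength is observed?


lam_obs = lam_emit * (1 + z) = 656.3 * (1 + 1.922) = 1917.7086

1917.7086 nm


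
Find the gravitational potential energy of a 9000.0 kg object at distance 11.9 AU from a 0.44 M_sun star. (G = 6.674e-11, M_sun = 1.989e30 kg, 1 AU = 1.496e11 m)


M = 0.44 * 1.989e30 kg = 8.7516e+29 kg; r = 11.9 AU * 1.496e11 m/AU = 1.78024e+12 m. U = -GM*m/r = -(6.674e-11 * 8.7516e+29 * 9000.0) / 1.78024e+12 = -2.953e+11

-2.953e+11 J


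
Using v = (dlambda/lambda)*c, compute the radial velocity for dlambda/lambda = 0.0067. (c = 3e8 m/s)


v = (dlambda/lambda) * c = 0.0067 * 3e8 = 2.010e+06

2.010e+06 m/s


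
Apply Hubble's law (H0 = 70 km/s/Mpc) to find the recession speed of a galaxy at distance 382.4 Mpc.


v = H0 * d = 70 * 382.4 = 26768.0

26768.0 km/s


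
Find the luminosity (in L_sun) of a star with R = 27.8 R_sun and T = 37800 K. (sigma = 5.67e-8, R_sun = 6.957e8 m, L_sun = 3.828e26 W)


R = 27.8 * 6.957e8 m = 1.934046e+10 m. L = 4*pi*R^2*sigma*T^4 = 4*pi*(1.934046e+10)^2 * 5.67e-8 * 37800^4 = 5.441187865e+32 W. L/L_sun = 5.441187865e+32 / 3.828e26 = 1.421e+06

1.421e+06 L_sun


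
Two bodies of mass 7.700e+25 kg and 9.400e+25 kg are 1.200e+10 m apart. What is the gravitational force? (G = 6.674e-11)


F = G*m1*m2/r^2 = 6.674e-11 * 7.700e+25 * 9.400e+25 / (1.200e+10)^2 = 6.674e-11 * 7.238e+51 / 1.440e+20 = 3.355e+21

3.355e+21 N


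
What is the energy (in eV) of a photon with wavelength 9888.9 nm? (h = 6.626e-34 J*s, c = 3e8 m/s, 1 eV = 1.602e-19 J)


E = hc/lambda = 6.626e-34 * 3e8 / 9.889e-06 = 2.010e-20 J = 0.1255 eV

0.1255 eV


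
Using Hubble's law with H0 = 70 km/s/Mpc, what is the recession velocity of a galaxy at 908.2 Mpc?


v = H0 * d = 70 * 908.2 = 63574.0

63574.0 km/s


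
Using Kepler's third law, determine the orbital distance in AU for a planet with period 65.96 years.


a = P^(2/3) = 65.96^(2/3) = 16.325

16.325 AU


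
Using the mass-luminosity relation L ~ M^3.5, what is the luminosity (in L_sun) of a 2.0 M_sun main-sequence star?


L/L_sun = (M/M_sun)^3.5 = 2.0^3.5 = 11.3137

11.3137 L_sun


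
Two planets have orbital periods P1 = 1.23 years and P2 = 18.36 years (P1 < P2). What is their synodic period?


1/P_syn = |1/P1 - 1/P2| = |1/1.23 - 1/18.36| => P_syn = 1.3183

1.3183 years


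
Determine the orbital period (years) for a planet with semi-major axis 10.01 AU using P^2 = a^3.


P = a^(3/2) = 10.01^1.5 = 31.6702

31.6702 years


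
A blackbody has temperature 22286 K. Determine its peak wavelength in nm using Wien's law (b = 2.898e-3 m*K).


lam_max = b / T = 2.898e-3 / 22286 = 1.300e-07 m = 130.0368 nm

130.0368 nm


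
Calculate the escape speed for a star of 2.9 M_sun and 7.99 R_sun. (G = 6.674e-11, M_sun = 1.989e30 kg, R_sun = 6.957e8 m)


M = 2.9 * 1.989e30 kg = 5.7681e+30 kg; R = 7.99 * 6.957e8 m = 5.558643e+09 m. v_esc = sqrt(2GM/R) = sqrt(2 * 6.674e-11 * 5.7681e+30 / 5.558643e+09) = 372168.9166

372168.9166 m/s


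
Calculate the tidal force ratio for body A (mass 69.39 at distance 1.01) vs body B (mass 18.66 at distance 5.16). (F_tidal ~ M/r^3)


Ratio = (M1/r1^3) / (M2/r2^3) = (69.39/1.01^3) / (18.66/5.16^3) = 495.8727

495.8727


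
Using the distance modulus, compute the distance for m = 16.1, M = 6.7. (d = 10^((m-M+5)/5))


d = 10^((m - M + 5)/5) = 10^((16.1 - 6.7 + 5)/5) = 758.5776

758.5776 pc


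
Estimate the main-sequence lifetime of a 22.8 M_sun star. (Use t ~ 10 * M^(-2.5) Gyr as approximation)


t = 10 * M^(-2.5) = 10 * 22.8^(-2.5) = 0.004

0.004 Gyr


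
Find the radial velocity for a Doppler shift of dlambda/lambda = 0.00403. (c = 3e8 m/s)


v = (dlambda/lambda) * c = 0.00403 * 3e8 = 1.209e+06

1.209e+06 m/s


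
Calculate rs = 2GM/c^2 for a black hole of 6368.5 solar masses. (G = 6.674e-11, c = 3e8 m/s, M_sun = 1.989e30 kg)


M = 6368.5 * 1.989e30 kg = 1.26669465e+34 kg. rs = 2GM/c^2 = 2 * 6.674e-11 * 1.26669465e+34 / (3e8)^2 = 1.879e+07

1.879e+07 m


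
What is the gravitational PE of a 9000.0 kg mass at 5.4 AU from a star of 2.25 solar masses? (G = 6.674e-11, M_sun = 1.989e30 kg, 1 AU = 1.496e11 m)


M = 2.25 * 1.989e30 kg = 4.47525e+30 kg; r = 5.4 AU * 1.496e11 m/AU = 8.0784e+11 m. U = -GM*m/r = -(6.674e-11 * 4.47525e+30 * 9000.0) / 8.0784e+11 = -3.328e+12

-3.328e+12 J


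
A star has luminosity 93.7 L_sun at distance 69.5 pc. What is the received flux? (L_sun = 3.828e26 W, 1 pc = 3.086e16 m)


F = L / (4*pi*d^2) = 3.587e+28 / (4*pi*(2.145e+18)^2) = 6.205e-10

6.205e-10 W/m^2


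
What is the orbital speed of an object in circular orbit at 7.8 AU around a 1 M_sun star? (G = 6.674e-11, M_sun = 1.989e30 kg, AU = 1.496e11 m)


v = sqrt(GM/r) = sqrt(6.674e-11 * 1.989e+30 / 1.167e+12) = 10665.8972

10665.8972 m/s


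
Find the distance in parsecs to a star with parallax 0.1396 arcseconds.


d = 1/p = 1/0.1396 = 7.1633

7.1633 pc


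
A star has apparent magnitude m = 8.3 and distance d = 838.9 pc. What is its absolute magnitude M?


M = m - 5*log10(d) + 5 = 8.3 - 5*log10(838.9) + 5 = -1.3186

-1.3186


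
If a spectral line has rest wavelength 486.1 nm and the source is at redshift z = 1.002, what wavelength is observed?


lam_obs = lam_emit * (1 + z) = 486.1 * (1 + 1.002) = 973.1722

973.1722 nm


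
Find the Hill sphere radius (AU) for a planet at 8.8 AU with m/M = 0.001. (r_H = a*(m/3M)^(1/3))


r_H = a * (m/3M)^(1/3) = 8.8 * (0.001/3)^(1/3) = 0.6102

0.6102 AU


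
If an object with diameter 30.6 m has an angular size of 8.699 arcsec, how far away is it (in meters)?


D = size / theta_rad, theta_rad = 8.699 * pi/(180*3600) = 4.217e-05, D = 725566.5101

725566.5101 m


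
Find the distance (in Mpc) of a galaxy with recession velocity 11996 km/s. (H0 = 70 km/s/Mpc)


d = v / H0 = 11996 / 70 = 171.3714

171.3714 Mpc


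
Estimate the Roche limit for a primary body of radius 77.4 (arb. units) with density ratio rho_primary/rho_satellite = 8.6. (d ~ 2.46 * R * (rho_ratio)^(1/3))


d_Roche = 2.46 * 77.4 * 8.6^(1/3) = 390.0996

390.0996


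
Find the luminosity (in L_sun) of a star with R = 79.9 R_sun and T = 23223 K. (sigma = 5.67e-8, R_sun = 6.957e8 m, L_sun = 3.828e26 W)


R = 79.9 * 6.957e8 m = 5.558643e+10 m. L = 4*pi*R^2*sigma*T^4 = 4*pi*(5.558643e+10)^2 * 5.67e-8 * 23223^4 = 6.403298933e+32 W. L/L_sun = 6.403298933e+32 / 3.828e26 = 1.673e+06

1.673e+06 L_sun


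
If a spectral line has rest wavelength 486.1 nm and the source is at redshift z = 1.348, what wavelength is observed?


lam_obs = lam_emit * (1 + z) = 486.1 * (1 + 1.348) = 1141.3628

1141.3628 nm


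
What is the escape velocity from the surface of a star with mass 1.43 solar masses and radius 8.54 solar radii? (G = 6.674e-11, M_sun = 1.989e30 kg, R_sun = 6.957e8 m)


M = 1.43 * 1.989e30 kg = 2.84427e+30 kg; R = 8.54 * 6.957e8 m = 5.941278e+09 m. v_esc = sqrt(2GM/R) = sqrt(2 * 6.674e-11 * 2.84427e+30 / 5.941278e+09) = 252786.3227

252786.3227 m/s


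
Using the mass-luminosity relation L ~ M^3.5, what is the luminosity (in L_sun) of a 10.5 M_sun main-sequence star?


L/L_sun = (M/M_sun)^3.5 = 10.5^3.5 = 3751.1337

3751.1337 L_sun


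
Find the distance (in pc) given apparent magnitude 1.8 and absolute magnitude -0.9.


d = 10^((m - M + 5)/5) = 10^((1.8 - -0.9 + 5)/5) = 34.6737

34.6737 pc


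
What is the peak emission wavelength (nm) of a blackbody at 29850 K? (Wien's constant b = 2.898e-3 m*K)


lam_max = b / T = 2.898e-3 / 29850 = 9.709e-08 m = 97.0854 nm

97.0854 nm


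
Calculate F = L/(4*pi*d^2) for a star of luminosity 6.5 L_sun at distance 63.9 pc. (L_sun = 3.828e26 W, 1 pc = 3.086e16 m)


F = L / (4*pi*d^2) = 2.488e+27 / (4*pi*(1.972e+18)^2) = 5.092e-11

5.092e-11 W/m^2


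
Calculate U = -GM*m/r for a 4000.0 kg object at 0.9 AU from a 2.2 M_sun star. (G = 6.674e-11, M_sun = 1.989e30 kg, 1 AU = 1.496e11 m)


M = 2.2 * 1.989e30 kg = 4.3758e+30 kg; r = 0.9 AU * 1.496e11 m/AU = 1.3464e+11 m. U = -GM*m/r = -(6.674e-11 * 4.3758e+30 * 4000.0) / 1.3464e+11 = -8.676e+12

-8.676e+12 J


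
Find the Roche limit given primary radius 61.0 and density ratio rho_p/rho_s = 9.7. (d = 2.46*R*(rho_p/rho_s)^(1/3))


d_Roche = 2.46 * 61.0 * 9.7^(1/3) = 320.0286

320.0286


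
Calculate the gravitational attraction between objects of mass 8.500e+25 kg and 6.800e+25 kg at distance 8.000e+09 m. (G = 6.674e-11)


F = G*m1*m2/r^2 = 6.674e-11 * 8.500e+25 * 6.800e+25 / (8.000e+09)^2 = 6.674e-11 * 5.780e+51 / 6.400e+19 = 6.027e+21

6.027e+21 N


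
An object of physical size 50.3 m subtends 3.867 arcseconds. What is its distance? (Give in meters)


D = size / theta_rad, theta_rad = 3.867 * pi/(180*3600) = 1.875e-05, D = 2.683e+06

2.683e+06 m


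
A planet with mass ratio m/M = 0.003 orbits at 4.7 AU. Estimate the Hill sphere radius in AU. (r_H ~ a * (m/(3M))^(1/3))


r_H = a * (m/3M)^(1/3) = 4.7 * (0.003/3)^(1/3) = 0.47

0.47 AU


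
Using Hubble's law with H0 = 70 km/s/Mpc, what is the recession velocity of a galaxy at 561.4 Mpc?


v = H0 * d = 70 * 561.4 = 39298.0

39298.0 km/s


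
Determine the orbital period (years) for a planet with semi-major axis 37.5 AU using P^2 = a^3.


P = a^(3/2) = 37.5^1.5 = 229.6397

229.6397 years


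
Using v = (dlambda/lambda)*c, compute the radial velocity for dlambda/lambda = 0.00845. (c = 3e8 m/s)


v = (dlambda/lambda) * c = 0.00845 * 3e8 = 2.535e+06

2.535e+06 m/s


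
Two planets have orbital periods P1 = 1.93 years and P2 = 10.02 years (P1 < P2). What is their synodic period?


1/P_syn = |1/P1 - 1/P2| = |1/1.93 - 1/10.02| => P_syn = 2.3904

2.3904 years


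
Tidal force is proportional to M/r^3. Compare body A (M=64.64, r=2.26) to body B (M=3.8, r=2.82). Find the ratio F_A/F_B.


Ratio = (M1/r1^3) / (M2/r2^3) = (64.64/2.26^3) / (3.8/2.82^3) = 33.0476

33.0476


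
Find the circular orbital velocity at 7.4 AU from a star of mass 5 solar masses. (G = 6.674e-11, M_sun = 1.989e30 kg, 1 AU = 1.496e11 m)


v = sqrt(GM/r) = sqrt(6.674e-11 * 9.945e+30 / 1.107e+12) = 24485.7741

24485.7741 m/s


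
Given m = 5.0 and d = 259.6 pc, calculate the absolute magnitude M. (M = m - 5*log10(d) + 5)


M = m - 5*log10(d) + 5 = 5.0 - 5*log10(259.6) + 5 = -2.0715

-2.0715


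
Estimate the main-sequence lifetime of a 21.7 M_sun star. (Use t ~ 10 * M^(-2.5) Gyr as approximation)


t = 10 * M^(-2.5) = 10 * 21.7^(-2.5) = 0.0046

0.0046 Gyr


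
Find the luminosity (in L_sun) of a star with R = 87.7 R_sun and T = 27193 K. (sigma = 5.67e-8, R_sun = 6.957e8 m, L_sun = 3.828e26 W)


R = 87.7 * 6.957e8 m = 6.101289e+10 m. L = 4*pi*R^2*sigma*T^4 = 4*pi*(6.101289e+10)^2 * 5.67e-8 * 27193^4 = 1.450322575e+33 W. L/L_sun = 1.450322575e+33 / 3.828e26 = 3.789e+06

3.789e+06 L_sun


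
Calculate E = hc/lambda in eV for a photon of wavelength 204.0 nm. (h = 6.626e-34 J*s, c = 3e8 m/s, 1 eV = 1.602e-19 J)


E = hc/lambda = 6.626e-34 * 3e8 / 2.040e-07 = 9.744e-19 J = 6.0825 eV

6.0825 eV


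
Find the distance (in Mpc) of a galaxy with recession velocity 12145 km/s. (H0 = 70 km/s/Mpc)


d = v / H0 = 12145 / 70 = 173.5

173.5 Mpc


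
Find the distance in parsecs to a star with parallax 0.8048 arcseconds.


d = 1/p = 1/0.8048 = 1.2425

1.2425 pc


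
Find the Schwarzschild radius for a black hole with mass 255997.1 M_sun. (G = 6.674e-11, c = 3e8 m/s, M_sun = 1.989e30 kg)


M = 255997.1 * 1.989e30 kg = 5.091782319e+35 kg. rs = 2GM/c^2 = 2 * 6.674e-11 * 5.091782319e+35 / (3e8)^2 = 7.552e+08

7.552e+08 m


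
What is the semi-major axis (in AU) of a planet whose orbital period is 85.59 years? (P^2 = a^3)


a = P^(2/3) = 85.59^(2/3) = 19.4215

19.4215 AU


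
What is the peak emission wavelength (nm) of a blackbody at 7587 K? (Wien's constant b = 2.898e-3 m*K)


lam_max = b / T = 2.898e-3 / 7587 = 3.820e-07 m = 381.9692 nm

381.9692 nm


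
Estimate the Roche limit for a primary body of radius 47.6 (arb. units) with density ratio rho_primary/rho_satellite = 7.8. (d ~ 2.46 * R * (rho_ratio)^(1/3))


d_Roche = 2.46 * 47.6 * 7.8^(1/3) = 232.2239

232.2239


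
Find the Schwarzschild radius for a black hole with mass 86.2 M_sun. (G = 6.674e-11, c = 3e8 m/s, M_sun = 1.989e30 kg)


M = 86.2 * 1.989e30 kg = 1.714518e+32 kg. rs = 2GM/c^2 = 2 * 6.674e-11 * 1.714518e+32 / (3e8)^2 = 254282.0696

254282.0696 m


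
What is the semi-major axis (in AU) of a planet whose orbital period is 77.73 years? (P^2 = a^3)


a = P^(2/3) = 77.73^(2/3) = 18.2135

18.2135 AU


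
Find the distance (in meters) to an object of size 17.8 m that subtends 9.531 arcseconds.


D = size / theta_rad, theta_rad = 9.531 * pi/(180*3600) = 4.621e-05, D = 385218.0832

385218.0832 m


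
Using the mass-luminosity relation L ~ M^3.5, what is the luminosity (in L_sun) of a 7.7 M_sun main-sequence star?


L/L_sun = (M/M_sun)^3.5 = 7.7^3.5 = 1266.8277

1266.8277 L_sun


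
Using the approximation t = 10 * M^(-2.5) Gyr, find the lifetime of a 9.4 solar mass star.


t = 10 * M^(-2.5) = 10 * 9.4^(-2.5) = 0.0369

0.0369 Gyr


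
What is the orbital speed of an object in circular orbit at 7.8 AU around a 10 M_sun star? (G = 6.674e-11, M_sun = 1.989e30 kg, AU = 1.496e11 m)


v = sqrt(GM/r) = sqrt(6.674e-11 * 1.989e+31 / 1.167e+12) = 33728.5285

33728.5285 m/s


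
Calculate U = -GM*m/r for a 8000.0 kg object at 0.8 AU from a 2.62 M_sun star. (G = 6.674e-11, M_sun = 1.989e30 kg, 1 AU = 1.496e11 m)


M = 2.62 * 1.989e30 kg = 5.21118e+30 kg; r = 0.8 AU * 1.496e11 m/AU = 1.1968e+11 m. U = -GM*m/r = -(6.674e-11 * 5.21118e+30 * 8000.0) / 1.1968e+11 = -2.325e+13

-2.325e+13 J


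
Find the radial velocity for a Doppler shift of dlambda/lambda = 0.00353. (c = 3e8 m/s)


v = (dlambda/lambda) * c = 0.00353 * 3e8 = 1.059e+06

1.059e+06 m/s


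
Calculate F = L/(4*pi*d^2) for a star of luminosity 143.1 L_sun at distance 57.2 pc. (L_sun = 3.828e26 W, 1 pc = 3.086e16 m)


F = L / (4*pi*d^2) = 5.478e+28 / (4*pi*(1.765e+18)^2) = 1.399e-09

1.399e-09 W/m^2


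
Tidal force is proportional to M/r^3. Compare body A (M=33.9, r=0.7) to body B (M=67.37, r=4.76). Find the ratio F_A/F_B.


Ratio = (M1/r1^3) / (M2/r2^3) = (33.9/0.7^3) / (67.37/4.76^3) = 158.2195

158.2195


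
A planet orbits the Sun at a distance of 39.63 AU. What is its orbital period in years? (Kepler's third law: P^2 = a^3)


P = a^(3/2) = 39.63^1.5 = 249.4802

249.4802 years


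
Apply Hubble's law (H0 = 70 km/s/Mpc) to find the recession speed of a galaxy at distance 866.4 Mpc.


v = H0 * d = 70 * 866.4 = 60648.0

60648.0 km/s


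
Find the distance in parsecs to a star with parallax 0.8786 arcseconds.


d = 1/p = 1/0.8786 = 1.1382

1.1382 pc


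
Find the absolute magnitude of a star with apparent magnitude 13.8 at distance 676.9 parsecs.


M = m - 5*log10(d) + 5 = 13.8 - 5*log10(676.9) + 5 = 4.6474

4.6474


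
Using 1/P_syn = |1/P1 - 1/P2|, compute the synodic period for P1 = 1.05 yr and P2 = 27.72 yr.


1/P_syn = |1/P1 - 1/P2| = |1/1.05 - 1/27.72| => P_syn = 1.0913

1.0913 years


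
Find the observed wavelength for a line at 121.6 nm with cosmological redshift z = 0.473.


lam_obs = lam_emit * (1 + z) = 121.6 * (1 + 0.473) = 179.1168

179.1168 nm


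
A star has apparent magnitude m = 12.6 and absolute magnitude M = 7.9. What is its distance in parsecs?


d = 10^((m - M + 5)/5) = 10^((12.6 - 7.9 + 5)/5) = 87.0964

87.0964 pc


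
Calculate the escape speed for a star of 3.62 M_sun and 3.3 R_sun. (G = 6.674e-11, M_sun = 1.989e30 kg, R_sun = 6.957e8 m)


M = 3.62 * 1.989e30 kg = 7.20018e+30 kg; R = 3.3 * 6.957e8 m = 2.29581e+09 m. v_esc = sqrt(2GM/R) = sqrt(2 * 6.674e-11 * 7.20018e+30 / 2.29581e+09) = 647011.2085

647011.2085 m/s


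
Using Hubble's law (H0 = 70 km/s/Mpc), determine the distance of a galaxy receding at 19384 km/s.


d = v / H0 = 19384 / 70 = 276.9143

276.9143 Mpc


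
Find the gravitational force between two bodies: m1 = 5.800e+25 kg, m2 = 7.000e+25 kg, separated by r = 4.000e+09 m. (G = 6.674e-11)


F = G*m1*m2/r^2 = 6.674e-11 * 5.800e+25 * 7.000e+25 / (4.000e+09)^2 = 6.674e-11 * 4.060e+51 / 1.600e+19 = 1.694e+22

1.694e+22 N


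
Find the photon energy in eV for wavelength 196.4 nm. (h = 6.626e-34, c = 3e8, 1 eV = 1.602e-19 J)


E = hc/lambda = 6.626e-34 * 3e8 / 1.964e-07 = 1.012e-18 J = 6.3178 eV

6.3178 eV


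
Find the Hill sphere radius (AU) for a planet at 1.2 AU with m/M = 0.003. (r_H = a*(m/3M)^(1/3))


r_H = a * (m/3M)^(1/3) = 1.2 * (0.003/3)^(1/3) = 0.12

0.12 AU


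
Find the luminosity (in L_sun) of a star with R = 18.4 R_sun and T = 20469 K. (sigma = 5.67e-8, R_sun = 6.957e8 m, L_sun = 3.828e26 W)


R = 18.4 * 6.957e8 m = 1.280088e+10 m. L = 4*pi*R^2*sigma*T^4 = 4*pi*(1.280088e+10)^2 * 5.67e-8 * 20469^4 = 2.049552652e+31 W. L/L_sun = 2.049552652e+31 / 3.828e26 = 53541.0829

53541.0829 L_sun


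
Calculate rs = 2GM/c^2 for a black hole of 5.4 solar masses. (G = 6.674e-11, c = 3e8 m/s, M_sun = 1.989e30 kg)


M = 5.4 * 1.989e30 kg = 1.07406e+31 kg. rs = 2GM/c^2 = 2 * 6.674e-11 * 1.07406e+31 / (3e8)^2 = 15929.5032

15929.5032 m


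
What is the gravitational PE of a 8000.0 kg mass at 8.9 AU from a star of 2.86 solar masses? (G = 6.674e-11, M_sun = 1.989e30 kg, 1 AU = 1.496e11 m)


M = 2.86 * 1.989e30 kg = 5.68854e+30 kg; r = 8.9 AU * 1.496e11 m/AU = 1.33144e+12 m. U = -GM*m/r = -(6.674e-11 * 5.68854e+30 * 8000.0) / 1.33144e+12 = -2.281e+12

-2.281e+12 J


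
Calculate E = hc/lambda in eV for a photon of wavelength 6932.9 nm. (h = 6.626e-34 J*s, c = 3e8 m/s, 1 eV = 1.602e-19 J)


E = hc/lambda = 6.626e-34 * 3e8 / 6.933e-06 = 2.867e-20 J = 0.179 eV

0.179 eV


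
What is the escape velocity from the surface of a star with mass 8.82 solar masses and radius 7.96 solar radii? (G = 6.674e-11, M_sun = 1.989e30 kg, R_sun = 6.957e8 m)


M = 8.82 * 1.989e30 kg = 1.754298e+31 kg; R = 7.96 * 6.957e8 m = 5.537772e+09 m. v_esc = sqrt(2GM/R) = sqrt(2 * 6.674e-11 * 1.754298e+31 / 5.537772e+09) = 650267.7977

650267.7977 m/s


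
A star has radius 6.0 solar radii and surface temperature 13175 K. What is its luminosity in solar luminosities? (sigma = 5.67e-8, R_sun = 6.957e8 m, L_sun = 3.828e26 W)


R = 6.0 * 6.957e8 m = 4.1742e+09 m. L = 4*pi*R^2*sigma*T^4 = 4*pi*(4.1742e+09)^2 * 5.67e-8 * 13175^4 = 3.740605654e+29 W. L/L_sun = 3.740605654e+29 / 3.828e26 = 977.1697

977.1697 L_sun


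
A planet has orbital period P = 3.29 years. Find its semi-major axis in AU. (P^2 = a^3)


a = P^(2/3) = 3.29^(2/3) = 2.2121

2.2121 AU


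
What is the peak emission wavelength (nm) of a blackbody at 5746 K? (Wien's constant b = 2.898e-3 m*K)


lam_max = b / T = 2.898e-3 / 5746 = 5.044e-07 m = 504.3509 nm

504.3509 nm


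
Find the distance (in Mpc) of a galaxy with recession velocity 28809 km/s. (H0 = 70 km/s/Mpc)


d = v / H0 = 28809 / 70 = 411.5571

411.5571 Mpc


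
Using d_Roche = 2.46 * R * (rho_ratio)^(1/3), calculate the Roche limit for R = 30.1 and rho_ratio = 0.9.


d_Roche = 2.46 * 30.1 * 0.9^(1/3) = 71.4906

71.4906


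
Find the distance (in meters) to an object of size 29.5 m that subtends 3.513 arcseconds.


D = size / theta_rad, theta_rad = 3.513 * pi/(180*3600) = 1.703e-05, D = 1.732e+06

1.732e+06 m


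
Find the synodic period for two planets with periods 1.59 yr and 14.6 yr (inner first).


1/P_syn = |1/P1 - 1/P2| = |1/1.59 - 1/14.6| => P_syn = 1.7843

1.7843 years


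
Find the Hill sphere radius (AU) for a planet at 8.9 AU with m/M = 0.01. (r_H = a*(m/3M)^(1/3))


r_H = a * (m/3M)^(1/3) = 8.9 * (0.01/3)^(1/3) = 1.3295

1.3295 AU


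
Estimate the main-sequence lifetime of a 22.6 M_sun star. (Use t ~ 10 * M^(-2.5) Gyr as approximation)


t = 10 * M^(-2.5) = 10 * 22.6^(-2.5) = 0.0041

0.0041 Gyr


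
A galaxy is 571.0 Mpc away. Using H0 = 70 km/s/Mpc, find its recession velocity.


v = H0 * d = 70 * 571.0 = 39970.0

39970.0 km/s


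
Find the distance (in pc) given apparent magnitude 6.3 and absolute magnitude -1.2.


d = 10^((m - M + 5)/5) = 10^((6.3 - -1.2 + 5)/5) = 316.2278

316.2278 pc


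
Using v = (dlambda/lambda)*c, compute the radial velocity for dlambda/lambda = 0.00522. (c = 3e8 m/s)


v = (dlambda/lambda) * c = 0.00522 * 3e8 = 1.566e+06

1.566e+06 m/s


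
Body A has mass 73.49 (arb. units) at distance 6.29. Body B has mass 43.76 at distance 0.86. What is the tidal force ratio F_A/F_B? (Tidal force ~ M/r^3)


Ratio = (M1/r1^3) / (M2/r2^3) = (73.49/6.29^3) / (43.76/0.86^3) = 0.0043

0.0043


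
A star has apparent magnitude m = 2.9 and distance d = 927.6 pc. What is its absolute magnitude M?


M = m - 5*log10(d) + 5 = 2.9 - 5*log10(927.6) + 5 = -6.9368

-6.9368


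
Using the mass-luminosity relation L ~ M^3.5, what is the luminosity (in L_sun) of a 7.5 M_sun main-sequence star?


L/L_sun = (M/M_sun)^3.5 = 7.5^3.5 = 1155.3523

1155.3523 L_sun


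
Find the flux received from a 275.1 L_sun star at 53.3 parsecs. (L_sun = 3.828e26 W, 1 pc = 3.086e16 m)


F = L / (4*pi*d^2) = 1.053e+29 / (4*pi*(1.645e+18)^2) = 3.097e-09

3.097e-09 W/m^2


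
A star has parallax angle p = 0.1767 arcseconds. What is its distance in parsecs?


d = 1/p = 1/0.1767 = 5.6593

5.6593 pc


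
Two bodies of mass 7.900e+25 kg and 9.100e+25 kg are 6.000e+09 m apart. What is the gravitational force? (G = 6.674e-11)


F = G*m1*m2/r^2 = 6.674e-11 * 7.900e+25 * 9.100e+25 / (6.000e+09)^2 = 6.674e-11 * 7.189e+51 / 3.600e+19 = 1.333e+22

1.333e+22 N


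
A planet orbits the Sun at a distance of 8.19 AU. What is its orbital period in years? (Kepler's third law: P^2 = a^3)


P = a^(3/2) = 8.19^1.5 = 23.4383

23.4383 years


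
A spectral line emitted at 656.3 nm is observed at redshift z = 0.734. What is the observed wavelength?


lam_obs = lam_emit * (1 + z) = 656.3 * (1 + 0.734) = 1138.0242

1138.0242 nm


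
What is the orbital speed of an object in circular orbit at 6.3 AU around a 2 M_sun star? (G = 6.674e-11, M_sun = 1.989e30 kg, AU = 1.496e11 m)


v = sqrt(GM/r) = sqrt(6.674e-11 * 3.978e+30 / 9.425e+11) = 16783.7661

16783.7661 m/s


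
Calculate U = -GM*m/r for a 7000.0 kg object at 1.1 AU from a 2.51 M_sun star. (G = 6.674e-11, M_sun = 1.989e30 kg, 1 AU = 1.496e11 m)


M = 2.51 * 1.989e30 kg = 4.99239e+30 kg; r = 1.1 AU * 1.496e11 m/AU = 1.6456e+11 m. U = -GM*m/r = -(6.674e-11 * 4.99239e+30 * 7000.0) / 1.6456e+11 = -1.417e+13

-1.417e+13 J


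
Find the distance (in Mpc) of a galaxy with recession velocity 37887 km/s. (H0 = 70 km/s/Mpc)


d = v / H0 = 37887 / 70 = 541.2429

541.2429 Mpc


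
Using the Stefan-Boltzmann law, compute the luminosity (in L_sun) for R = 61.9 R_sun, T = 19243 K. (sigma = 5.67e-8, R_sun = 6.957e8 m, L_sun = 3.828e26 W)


R = 61.9 * 6.957e8 m = 4.306383e+10 m. L = 4*pi*R^2*sigma*T^4 = 4*pi*(4.306383e+10)^2 * 5.67e-8 * 19243^4 = 1.811796211e+32 W. L/L_sun = 1.811796211e+32 / 3.828e26 = 473300.9956

473300.9956 L_sun


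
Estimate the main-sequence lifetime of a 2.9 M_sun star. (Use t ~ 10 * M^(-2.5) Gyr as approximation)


t = 10 * M^(-2.5) = 10 * 2.9^(-2.5) = 0.6982

0.6982 Gyr


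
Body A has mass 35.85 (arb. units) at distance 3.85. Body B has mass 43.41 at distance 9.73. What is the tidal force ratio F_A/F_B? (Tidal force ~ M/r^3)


Ratio = (M1/r1^3) / (M2/r2^3) = (35.85/3.85^3) / (43.41/9.73^3) = 13.3308

13.3308


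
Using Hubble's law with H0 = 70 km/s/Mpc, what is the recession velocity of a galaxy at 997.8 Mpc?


v = H0 * d = 70 * 997.8 = 69846.0

69846.0 km/s


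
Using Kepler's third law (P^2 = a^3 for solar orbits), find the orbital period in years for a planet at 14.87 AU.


P = a^(3/2) = 14.87^1.5 = 57.3412

57.3412 years


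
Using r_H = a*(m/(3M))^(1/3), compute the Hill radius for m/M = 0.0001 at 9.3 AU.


r_H = a * (m/3M)^(1/3) = 9.3 * (0.0001/3)^(1/3) = 0.2993

0.2993 AU


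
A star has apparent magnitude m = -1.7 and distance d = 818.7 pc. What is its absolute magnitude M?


M = m - 5*log10(d) + 5 = -1.7 - 5*log10(818.7) + 5 = -11.2656

-11.2656


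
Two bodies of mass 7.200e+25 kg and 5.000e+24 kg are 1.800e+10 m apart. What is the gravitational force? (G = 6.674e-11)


F = G*m1*m2/r^2 = 6.674e-11 * 7.200e+25 * 5.000e+24 / (1.800e+10)^2 = 6.674e-11 * 3.600e+50 / 3.240e+20 = 7.416e+19

7.416e+19 N


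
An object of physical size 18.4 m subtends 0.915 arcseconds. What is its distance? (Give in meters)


D = size / theta_rad, theta_rad = 0.915 * pi/(180*3600) = 4.436e-06, D = 4.148e+06

4.148e+06 m


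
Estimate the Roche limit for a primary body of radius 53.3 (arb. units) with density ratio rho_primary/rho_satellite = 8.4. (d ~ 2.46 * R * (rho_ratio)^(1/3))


d_Roche = 2.46 * 53.3 * 8.4^(1/3) = 266.5357

266.5357


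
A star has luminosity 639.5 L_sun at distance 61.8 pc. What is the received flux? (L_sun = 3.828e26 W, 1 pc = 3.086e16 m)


F = L / (4*pi*d^2) = 2.448e+29 / (4*pi*(1.907e+18)^2) = 5.356e-09

5.356e-09 W/m^2


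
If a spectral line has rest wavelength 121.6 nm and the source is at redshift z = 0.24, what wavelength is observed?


lam_obs = lam_emit * (1 + z) = 121.6 * (1 + 0.24) = 150.784

150.784 nm


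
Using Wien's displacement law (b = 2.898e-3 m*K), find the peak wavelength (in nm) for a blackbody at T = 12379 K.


lam_max = b / T = 2.898e-3 / 12379 = 2.341e-07 m = 234.1061 nm

234.1061 nm


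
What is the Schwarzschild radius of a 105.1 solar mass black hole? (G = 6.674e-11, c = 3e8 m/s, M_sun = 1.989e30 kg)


M = 105.1 * 1.989e30 kg = 2.090439e+32 kg. rs = 2GM/c^2 = 2 * 6.674e-11 * 2.090439e+32 / (3e8)^2 = 310035.3308

310035.3308 m


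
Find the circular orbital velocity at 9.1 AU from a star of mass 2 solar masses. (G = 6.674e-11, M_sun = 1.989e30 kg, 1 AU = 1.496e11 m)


v = sqrt(GM/r) = sqrt(6.674e-11 * 3.978e+30 / 1.361e+12) = 13964.9375

13964.9375 m/s


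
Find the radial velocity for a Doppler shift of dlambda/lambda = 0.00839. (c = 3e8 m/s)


v = (dlambda/lambda) * c = 0.00839 * 3e8 = 2.517e+06

2.517e+06 m/s


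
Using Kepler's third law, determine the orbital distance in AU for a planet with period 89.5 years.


a = P^(2/3) = 89.5^(2/3) = 20.0085

20.0085 AU


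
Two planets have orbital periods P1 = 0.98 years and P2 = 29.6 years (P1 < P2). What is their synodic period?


1/P_syn = |1/P1 - 1/P2| = |1/0.98 - 1/29.6| => P_syn = 1.0136

1.0136 years


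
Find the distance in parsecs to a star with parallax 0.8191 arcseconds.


d = 1/p = 1/0.8191 = 1.2209

1.2209 pc


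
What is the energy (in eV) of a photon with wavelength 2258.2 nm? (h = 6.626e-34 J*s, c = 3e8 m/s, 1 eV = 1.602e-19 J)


E = hc/lambda = 6.626e-34 * 3e8 / 2.258e-06 = 8.803e-20 J = 0.5495 eV

0.5495 eV


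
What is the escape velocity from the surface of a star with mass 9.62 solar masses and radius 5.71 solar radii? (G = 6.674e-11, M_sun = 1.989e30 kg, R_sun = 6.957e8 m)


M = 9.62 * 1.989e30 kg = 1.913418e+31 kg; R = 5.71 * 6.957e8 m = 3.972447e+09 m. v_esc = sqrt(2GM/R) = sqrt(2 * 6.674e-11 * 1.913418e+31 / 3.972447e+09) = 801833.0827

801833.0827 m/s


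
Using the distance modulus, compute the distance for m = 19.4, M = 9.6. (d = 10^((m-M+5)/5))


d = 10^((m - M + 5)/5) = 10^((19.4 - 9.6 + 5)/5) = 912.0108

912.0108 pc


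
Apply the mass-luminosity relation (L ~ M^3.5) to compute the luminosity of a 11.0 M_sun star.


L/L_sun = (M/M_sun)^3.5 = 11.0^3.5 = 4414.4276

4414.4276 L_sun


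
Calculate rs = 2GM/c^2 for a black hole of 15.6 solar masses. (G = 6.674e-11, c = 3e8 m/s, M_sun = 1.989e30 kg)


M = 15.6 * 1.989e30 kg = 3.10284e+31 kg. rs = 2GM/c^2 = 2 * 6.674e-11 * 3.10284e+31 / (3e8)^2 = 46018.5648

46018.5648 m


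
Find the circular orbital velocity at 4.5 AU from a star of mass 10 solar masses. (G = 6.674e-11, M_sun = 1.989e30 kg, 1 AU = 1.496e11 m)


v = sqrt(GM/r) = sqrt(6.674e-11 * 1.989e+31 / 6.732e+11) = 44405.6712

44405.6712 m/s


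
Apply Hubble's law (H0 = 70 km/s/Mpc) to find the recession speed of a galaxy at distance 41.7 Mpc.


v = H0 * d = 70 * 41.7 = 2919.0

2919.0 km/s


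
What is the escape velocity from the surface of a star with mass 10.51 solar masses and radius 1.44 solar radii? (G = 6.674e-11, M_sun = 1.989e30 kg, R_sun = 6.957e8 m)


M = 10.51 * 1.989e30 kg = 2.090439e+31 kg; R = 1.44 * 6.957e8 m = 1.001808e+09 m. v_esc = sqrt(2GM/R) = sqrt(2 * 6.674e-11 * 2.090439e+31 / 1.001808e+09) = 1.669e+06

1.669e+06 m/s


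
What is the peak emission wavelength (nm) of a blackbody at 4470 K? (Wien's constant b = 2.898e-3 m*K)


lam_max = b / T = 2.898e-3 / 4470 = 6.483e-07 m = 648.3221 nm

648.3221 nm


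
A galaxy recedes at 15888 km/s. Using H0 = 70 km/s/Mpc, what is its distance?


d = v / H0 = 15888 / 70 = 226.9714

226.9714 Mpc


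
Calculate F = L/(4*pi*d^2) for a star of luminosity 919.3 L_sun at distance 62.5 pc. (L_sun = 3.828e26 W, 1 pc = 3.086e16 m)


F = L / (4*pi*d^2) = 3.519e+29 / (4*pi*(1.929e+18)^2) = 7.528e-09

7.528e-09 W/m^2


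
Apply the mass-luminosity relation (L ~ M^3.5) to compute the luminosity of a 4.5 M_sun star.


L/L_sun = (M/M_sun)^3.5 = 4.5^3.5 = 193.3053

193.3053 L_sun


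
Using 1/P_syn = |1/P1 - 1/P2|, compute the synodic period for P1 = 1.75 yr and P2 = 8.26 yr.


1/P_syn = |1/P1 - 1/P2| = |1/1.75 - 1/8.26| => P_syn = 2.2204

2.2204 years


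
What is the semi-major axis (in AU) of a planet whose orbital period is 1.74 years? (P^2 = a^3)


a = P^(2/3) = 1.74^(2/3) = 1.4467

1.4467 AU


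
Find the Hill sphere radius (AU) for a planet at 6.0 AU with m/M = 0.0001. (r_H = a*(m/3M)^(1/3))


r_H = a * (m/3M)^(1/3) = 6.0 * (0.0001/3)^(1/3) = 0.1931

0.1931 AU


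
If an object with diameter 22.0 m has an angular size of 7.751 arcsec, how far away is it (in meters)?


D = size / theta_rad, theta_rad = 7.751 * pi/(180*3600) = 3.758e-05, D = 585450.3596

585450.3596 m


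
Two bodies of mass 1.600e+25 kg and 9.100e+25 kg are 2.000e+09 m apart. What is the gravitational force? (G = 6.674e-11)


F = G*m1*m2/r^2 = 6.674e-11 * 1.600e+25 * 9.100e+25 / (2.000e+09)^2 = 6.674e-11 * 1.456e+51 / 4.000e+18 = 2.429e+22

2.429e+22 N


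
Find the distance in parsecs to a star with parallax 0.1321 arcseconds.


d = 1/p = 1/0.1321 = 7.57

7.57 pc


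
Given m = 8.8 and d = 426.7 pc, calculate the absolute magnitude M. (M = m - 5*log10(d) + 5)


M = m - 5*log10(d) + 5 = 8.8 - 5*log10(426.7) + 5 = 0.6494

0.6494


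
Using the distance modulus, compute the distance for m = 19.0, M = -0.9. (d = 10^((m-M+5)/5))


d = 10^((m - M + 5)/5) = 10^((19.0 - -0.9 + 5)/5) = 95499.2586

95499.2586 pc


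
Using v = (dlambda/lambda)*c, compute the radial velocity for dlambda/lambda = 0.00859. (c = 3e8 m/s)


v = (dlambda/lambda) * c = 0.00859 * 3e8 = 2.577e+06

2.577e+06 m/s


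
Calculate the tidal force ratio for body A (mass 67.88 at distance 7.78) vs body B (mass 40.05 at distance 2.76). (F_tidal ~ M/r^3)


Ratio = (M1/r1^3) / (M2/r2^3) = (67.88/7.78^3) / (40.05/2.76^3) = 0.0757

0.0757


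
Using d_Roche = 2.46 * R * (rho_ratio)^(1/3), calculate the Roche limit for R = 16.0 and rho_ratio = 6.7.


d_Roche = 2.46 * 16.0 * 6.7^(1/3) = 74.2016

74.2016


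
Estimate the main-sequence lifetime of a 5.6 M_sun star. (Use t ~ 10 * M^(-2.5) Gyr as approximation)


t = 10 * M^(-2.5) = 10 * 5.6^(-2.5) = 0.1348

0.1348 Gyr


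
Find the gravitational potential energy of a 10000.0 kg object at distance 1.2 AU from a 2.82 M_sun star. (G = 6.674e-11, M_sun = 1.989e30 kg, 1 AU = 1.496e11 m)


M = 2.82 * 1.989e30 kg = 5.60898e+30 kg; r = 1.2 AU * 1.496e11 m/AU = 1.7952e+11 m. U = -GM*m/r = -(6.674e-11 * 5.60898e+30 * 10000.0) / 1.7952e+11 = -2.085e+13

-2.085e+13 J


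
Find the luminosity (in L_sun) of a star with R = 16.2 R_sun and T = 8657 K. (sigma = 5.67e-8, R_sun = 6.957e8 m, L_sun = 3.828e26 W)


R = 16.2 * 6.957e8 m = 1.127034e+10 m. L = 4*pi*R^2*sigma*T^4 = 4*pi*(1.127034e+10)^2 * 5.67e-8 * 8657^4 = 5.083193344e+29 W. L/L_sun = 5.083193344e+29 / 3.828e26 = 1327.8979

1327.8979 L_sun


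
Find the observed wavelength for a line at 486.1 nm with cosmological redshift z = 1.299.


lam_obs = lam_emit * (1 + z) = 486.1 * (1 + 1.299) = 1117.5439

1117.5439 nm


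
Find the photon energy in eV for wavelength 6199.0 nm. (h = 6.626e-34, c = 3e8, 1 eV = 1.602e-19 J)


E = hc/lambda = 6.626e-34 * 3e8 / 6.199e-06 = 3.207e-20 J = 0.2002 eV

0.2002 eV


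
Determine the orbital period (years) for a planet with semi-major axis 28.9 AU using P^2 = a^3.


P = a^(3/2) = 28.9^1.5 = 155.3627

155.3627 years


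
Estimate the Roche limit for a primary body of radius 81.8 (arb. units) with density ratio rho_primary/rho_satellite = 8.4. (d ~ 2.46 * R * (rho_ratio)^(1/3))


d_Roche = 2.46 * 81.8 * 8.4^(1/3) = 409.0548

409.0548


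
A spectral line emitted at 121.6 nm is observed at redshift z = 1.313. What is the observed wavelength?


lam_obs = lam_emit * (1 + z) = 121.6 * (1 + 1.313) = 281.2608

281.2608 nm


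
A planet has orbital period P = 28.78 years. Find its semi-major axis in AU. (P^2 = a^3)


a = P^(2/3) = 28.78^(2/3) = 9.3913

9.3913 AU


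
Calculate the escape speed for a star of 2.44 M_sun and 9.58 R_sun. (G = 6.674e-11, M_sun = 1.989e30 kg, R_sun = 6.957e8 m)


M = 2.44 * 1.989e30 kg = 4.85316e+30 kg; R = 9.58 * 6.957e8 m = 6.664806e+09 m. v_esc = sqrt(2GM/R) = sqrt(2 * 6.674e-11 * 4.85316e+30 / 6.664806e+09) = 311764.49

311764.49 m/s


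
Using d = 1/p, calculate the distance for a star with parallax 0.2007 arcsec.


d = 1/p = 1/0.2007 = 4.9826

4.9826 pc


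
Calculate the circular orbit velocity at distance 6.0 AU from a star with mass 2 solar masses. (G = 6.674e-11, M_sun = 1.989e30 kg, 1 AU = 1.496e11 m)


v = sqrt(GM/r) = sqrt(6.674e-11 * 3.978e+30 / 8.976e+11) = 17198.2425

17198.2425 m/s


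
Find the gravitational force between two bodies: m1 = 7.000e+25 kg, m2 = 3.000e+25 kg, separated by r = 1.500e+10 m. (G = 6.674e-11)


F = G*m1*m2/r^2 = 6.674e-11 * 7.000e+25 * 3.000e+25 / (1.500e+10)^2 = 6.674e-11 * 2.100e+51 / 2.250e+20 = 6.229e+20

6.229e+20 N


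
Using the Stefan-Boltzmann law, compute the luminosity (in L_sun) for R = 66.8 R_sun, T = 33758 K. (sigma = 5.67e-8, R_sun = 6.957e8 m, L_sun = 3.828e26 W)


R = 66.8 * 6.957e8 m = 4.647276e+10 m. L = 4*pi*R^2*sigma*T^4 = 4*pi*(4.647276e+10)^2 * 5.67e-8 * 33758^4 = 1.998465659e+33 W. L/L_sun = 1.998465659e+33 / 3.828e26 = 5.221e+06

5.221e+06 L_sun


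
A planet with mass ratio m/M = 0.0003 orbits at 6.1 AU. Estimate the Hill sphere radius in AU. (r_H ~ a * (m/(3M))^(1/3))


r_H = a * (m/3M)^(1/3) = 6.1 * (0.0003/3)^(1/3) = 0.2831

0.2831 AU


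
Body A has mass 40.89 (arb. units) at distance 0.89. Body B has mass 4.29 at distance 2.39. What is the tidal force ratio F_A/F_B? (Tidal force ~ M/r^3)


Ratio = (M1/r1^3) / (M2/r2^3) = (40.89/0.89^3) / (4.29/2.39^3) = 184.5795

184.5795


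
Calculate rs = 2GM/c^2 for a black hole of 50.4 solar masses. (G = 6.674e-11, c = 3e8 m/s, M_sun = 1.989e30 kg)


M = 50.4 * 1.989e30 kg = 1.002456e+32 kg. rs = 2GM/c^2 = 2 * 6.674e-11 * 1.002456e+32 / (3e8)^2 = 148675.3632

148675.3632 m


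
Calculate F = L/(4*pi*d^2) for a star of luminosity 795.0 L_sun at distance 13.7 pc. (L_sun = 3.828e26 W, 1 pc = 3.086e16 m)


F = L / (4*pi*d^2) = 3.043e+29 / (4*pi*(4.228e+17)^2) = 1.355e-07

1.355e-07 W/m^2


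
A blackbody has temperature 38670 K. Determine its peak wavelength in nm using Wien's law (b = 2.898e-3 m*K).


lam_max = b / T = 2.898e-3 / 38670 = 7.494e-08 m = 74.9418 nm

74.9418 nm


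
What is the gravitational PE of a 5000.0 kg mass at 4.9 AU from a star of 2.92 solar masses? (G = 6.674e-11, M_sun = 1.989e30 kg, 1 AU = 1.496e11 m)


M = 2.92 * 1.989e30 kg = 5.80788e+30 kg; r = 4.9 AU * 1.496e11 m/AU = 7.3304e+11 m. U = -GM*m/r = -(6.674e-11 * 5.80788e+30 * 5000.0) / 7.3304e+11 = -2.644e+12

-2.644e+12 J


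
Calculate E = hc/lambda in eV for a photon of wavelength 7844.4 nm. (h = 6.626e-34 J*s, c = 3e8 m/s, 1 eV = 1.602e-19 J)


E = hc/lambda = 6.626e-34 * 3e8 / 7.844e-06 = 2.534e-20 J = 0.1582 eV

0.1582 eV


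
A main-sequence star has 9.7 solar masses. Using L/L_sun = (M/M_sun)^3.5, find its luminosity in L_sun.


L/L_sun = (M/M_sun)^3.5 = 9.7^3.5 = 2842.5039

2842.5039 L_sun


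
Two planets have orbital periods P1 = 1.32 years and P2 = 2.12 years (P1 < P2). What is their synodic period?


1/P_syn = |1/P1 - 1/P2| = |1/1.32 - 1/2.12| => P_syn = 3.498

3.498 years


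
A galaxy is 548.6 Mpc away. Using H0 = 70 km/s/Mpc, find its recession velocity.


v = H0 * d = 70 * 548.6 = 38402.0

38402.0 km/s
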